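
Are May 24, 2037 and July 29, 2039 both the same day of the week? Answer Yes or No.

No

From May 24, 2037 to Jul 29, 2039 is 796 days.
796 mod 7 = 5, so they are different weekdays.
(May 24, 2037 is a Sunday; Jul 29, 2039 is a Friday.)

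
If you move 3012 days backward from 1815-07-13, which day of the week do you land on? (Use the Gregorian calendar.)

Jul 13, 1815 is a Thursday.
3012 mod 7 = 2, so 3012 days before a Thursday is Thursday − 2 = Tuesday.

Tuesday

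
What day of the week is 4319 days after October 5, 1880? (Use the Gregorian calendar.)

Tuesday

First find the weekday of Oct 5, 1880. Doomsday rule: the anchor day for the 1800s is Friday. For year 80: 80÷12 = 6 r 8, and 8÷4 = 2, so 6+8+2 = 16.
Friday + 16 ≡ Sunday — that's 1880's doomsday.
In October the doomsday date is Oct 10.
Oct 5 is 5 days before Oct 10; 5 mod 7 = 5, so Sunday − 5 = Tuesday.
4319 mod 7 = 0, so 4319 days after a Tuesday is Tuesday + 0 = Tuesday.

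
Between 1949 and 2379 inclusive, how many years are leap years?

104

Multiples of 4 in [1949,2379]: 107.
Of those, multiples of 100: 4 (not leap unless ÷400).
Multiples of 400: 1.
Leap years = 107 − 4 + 1 = 104.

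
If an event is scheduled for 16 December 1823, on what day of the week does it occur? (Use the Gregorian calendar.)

Tuesday

Doomsday rule: the anchor day for the 1800s is Friday. For year 23: 23÷12 = 1 r 11, and 11÷4 = 2, so 1+11+2 = 14.
Friday + 14 ≡ Friday — that's 1823's doomsday.
In December the doomsday date is Dec 12.
Dec 16 is 4 days after Dec 12; 4 mod 7 = 4, so Friday + 4 = Tuesday.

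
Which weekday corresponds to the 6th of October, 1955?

Doomsday rule: the anchor day for the 1900s is Wednesday. For year 55: 55÷12 = 4 r 7, and 7÷4 = 1, so 4+7+1 = 12.
Wednesday + 12 ≡ Monday — that's 1955's doomsday.
In October the doomsday date is Oct 10.
Oct 6 is 4 days before Oct 10; 4 mod 7 = 4, so Monday − 4 = Thursday.

Thursday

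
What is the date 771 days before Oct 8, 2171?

August 28, 2169

−365 (one year) → Oct 8, 2170 (406 left).
−365 (one year) → Oct 8, 2169 (41 left).
−8 → Sep 30, 2169 (end of Sep, 30 days; 33 left).
−30 → Aug 31, 2169 (end of Aug, 31 days; 3 left).
−3 → Aug 28, 2169.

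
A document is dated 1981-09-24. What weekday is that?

January 1, 1981 is a Thursday.
Jan 1, 1981 → Feb 1, 1981: 31 days (January has 31).
Feb 1, 1981 → Mar 1, 1981: 28 days (February has 28).
Mar 1, 1981 → Apr 1, 1981: 31 days (March has 31).
Apr 1, 1981 → May 1, 1981: 30 days (April has 30).
May 1, 1981 → Jun 1, 1981: 31 days (May has 31).
Jun 1, 1981 → Jul 1, 1981: 30 days (June has 30).
Jul 1, 1981 → Aug 1, 1981: 31 days (July has 31).
Aug 1, 1981 → Sep 1, 1981: 31 days (August has 31).
Sep 1, 1981 → Sep 24, 1981: 23 days.
Total: 266 days.
266 mod 7 = 0, so Thursday + 0 = Thursday.

Thursday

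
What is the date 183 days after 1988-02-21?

August 22, 1988

Feb has 29 days: +9 → Mar 1, 1988 (174 left).
Mar has 31 days: +31 → Apr 1, 1988 (143 left).
Apr has 30 days: +30 → May 1, 1988 (113 left).
May has 31 days: +31 → Jun 1, 1988 (82 left).
Jun has 30 days: +30 → Jul 1, 1988 (52 left).
Jul has 31 days: +31 → Aug 1, 1988 (21 left).
+21 → Aug 22, 1988.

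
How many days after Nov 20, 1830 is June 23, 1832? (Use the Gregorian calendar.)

Nov 20, 1830 → Nov 20, 1831: 365 days.
Nov 20, 1831 → Dec 20, 1831: 30 days (November has 30).
Dec 20, 1831 → Jan 20, 1832: 31 days (December has 31).
Jan 20, 1832 → Feb 20, 1832: 31 days (January has 31).
Feb 20, 1832 → Mar 20, 1832: 29 days (February has 29).
Mar 20, 1832 → Apr 20, 1832: 31 days (March has 31).
Apr 20, 1832 → May 20, 1832: 30 days (April has 30).
May 20, 1832 → Jun 20, 1832: 31 days (May has 31).
Jun 20, 1832 → Jun 23, 1832: 3 days.
Total: 581 days.

581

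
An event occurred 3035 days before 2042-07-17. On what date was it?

−365 (one year) → Jul 17, 2041 (2670 left).
−365 (one year) → Jul 17, 2040 (2305 left).
−366 (one year; includes Feb 29, 2040) → Jul 17, 2039 (1939 left).
−365 (one year) → Jul 17, 2038 (1574 left).
−365 (one year) → Jul 17, 2037 (1209 left).
−365 (one year) → Jul 17, 2036 (844 left).
−366 (one year; includes Feb 29, 2036) → Jul 17, 2035 (478 left).
−365 (one year) → Jul 17, 2034 (113 left).
−17 → Jun 30, 2034 (end of Jun, 30 days; 96 left).
−30 → May 31, 2034 (end of May, 31 days; 66 left).
−31 → Apr 30, 2034 (end of Apr, 30 days; 35 left).
−30 → Mar 31, 2034 (end of Mar, 31 days; 5 left).
−5 → Mar 26, 2034.

March 26, 2034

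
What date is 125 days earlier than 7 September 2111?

May 5, 2111

−7 → Aug 31, 2111 (end of Aug, 31 days; 118 left).
−31 → Jul 31, 2111 (end of Jul, 31 days; 87 left).
−31 → Jun 30, 2111 (end of Jun, 30 days; 56 left).
−30 → May 31, 2111 (end of May, 31 days; 26 left).
−26 → May 5, 2111.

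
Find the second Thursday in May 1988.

May 1, 1988 is a Sunday.
The first Thursday is therefore May 5 (4 days later).
The second Thursday is 5 + 1×7 = May 12.

May 12, 1988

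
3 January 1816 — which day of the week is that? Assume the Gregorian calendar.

January 1, 1816 is a Monday.
Jan 1, 1816 → Jan 3, 1816: 2 days.
Total: 2 days.
2 mod 7 = 2, so Monday + 2 = Wednesday.

Wednesday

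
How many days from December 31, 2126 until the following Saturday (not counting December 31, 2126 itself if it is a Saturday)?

Dec 31, 2126 is a Tuesday.
From Tuesday to the next Saturday is 4 days.

4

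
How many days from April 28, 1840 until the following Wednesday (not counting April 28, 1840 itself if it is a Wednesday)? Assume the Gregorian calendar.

Apr 28, 1840 is a Tuesday.
From Tuesday to the next Wednesday is 1 day.

1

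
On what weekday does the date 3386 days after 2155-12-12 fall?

First find the weekday of Dec 12, 2155. Doomsday rule: the anchor day for the 2100s is Sunday. For year 55: 55÷12 = 4 r 7, and 7÷4 = 1, so 4+7+1 = 12.
Sunday + 12 ≡ Friday — that's 2155's doomsday.
In December the doomsday date is Dec 12.
Dec 12 is the doomsday itself: Friday.
3386 mod 7 = 5, so 3386 days after a Friday is Friday + 5 = Wednesday.

Wednesday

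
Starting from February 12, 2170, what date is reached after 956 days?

+365 (one year) → Feb 12, 2171 (591 left).
+365 (one year) → Feb 12, 2172 (226 left).
Feb has 29 days: +18 → Mar 1, 2172 (208 left).
Mar has 31 days: +31 → Apr 1, 2172 (177 left).
Apr has 30 days: +30 → May 1, 2172 (147 left).
May has 31 days: +31 → Jun 1, 2172 (116 left).
Jun has 30 days: +30 → Jul 1, 2172 (86 left).
Jul has 31 days: +31 → Aug 1, 2172 (55 left).
Aug has 31 days: +31 → Sep 1, 2172 (24 left).
+24 → Sep 25, 2172.

September 25, 2172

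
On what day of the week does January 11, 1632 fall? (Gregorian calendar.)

Doomsday rule: the anchor day for the 1600s is Tuesday. For year 32: 32÷12 = 2 r 8, and 8÷4 = 2, so 2+8+2 = 12.
Tuesday + 12 ≡ Sunday — that's 1632's doomsday.
In January the doomsday date is Jan 4 (1632 is a leap year (divisible by 4)).
Jan 11 is 7 days after Jan 4; 7 mod 7 = 0, so Sunday + 0 = Sunday.

Sunday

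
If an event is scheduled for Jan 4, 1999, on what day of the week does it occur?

Doomsday rule: the anchor day for the 1900s is Wednesday. For year 99: 99÷12 = 8 r 3, and 3÷4 = 0, so 8+3+0 = 11.
Wednesday + 11 ≡ Sunday — that's 1999's doomsday.
In January the doomsday date is Jan 3 (1999 is not a leap year).
Jan 4 is 1 day after Jan 3; 1 mod 7 = 1, so Sunday + 1 = Monday.

Monday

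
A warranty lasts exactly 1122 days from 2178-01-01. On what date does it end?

January 27, 2181

+365 (one year) → Jan 1, 2179 (757 left).
+365 (one year) → Jan 1, 2180 (392 left).
Jan has 31 days: +31 → Feb 1, 2180 (361 left).
Feb has 29 days: +29 → Mar 1, 2180 (332 left).
Mar has 31 days: +31 → Apr 1, 2180 (301 left).
Apr has 30 days: +30 → May 1, 2180 (271 left).
May has 31 days: +31 → Jun 1, 2180 (240 left).
Jun has 30 days: +30 → Jul 1, 2180 (210 left).
Jul has 31 days: +31 → Aug 1, 2180 (179 left).
Aug has 31 days: +31 → Sep 1, 2180 (148 left).
Sep has 30 days: +30 → Oct 1, 2180 (118 left).
Oct has 31 days: +31 → Nov 1, 2180 (87 left).
Nov has 30 days: +30 → Dec 1, 2180 (57 left).
Dec has 31 days: +31 → Jan 1, 2181 (26 left).
+26 → Jan 27, 2181.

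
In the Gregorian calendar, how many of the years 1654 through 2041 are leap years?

Multiples of 4 in [1654,2041]: 97.
Of those, multiples of 100: 4 (not leap unless ÷400).
Multiples of 400: 1.
Leap years = 97 − 4 + 1 = 94.

94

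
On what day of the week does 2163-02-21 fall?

Doomsday rule: the anchor day for the 2100s is Sunday. For year 63: 63÷12 = 5 r 3, and 3÷4 = 0, so 5+3+0 = 8.
Sunday + 8 ≡ Monday — that's 2163's doomsday.
In February the doomsday date is Feb 28 (2163 is not a leap year).
Feb 21 is 7 days before Feb 28; 7 mod 7 = 0, so Monday − 0 = Monday.

Monday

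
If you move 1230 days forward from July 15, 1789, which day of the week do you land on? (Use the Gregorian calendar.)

Monday

First find the weekday of Jul 15, 1789. Doomsday rule: the anchor day for the 1700s is Sunday. For year 89: 89÷12 = 7 r 5, and 5÷4 = 1, so 7+5+1 = 13.
Sunday + 13 ≡ Saturday — that's 1789's doomsday.
In July the doomsday date is Jul 11.
Jul 15 is 4 days after Jul 11; 4 mod 7 = 4, so Saturday + 4 = Wednesday.
1230 mod 7 = 5, so 1230 days after a Wednesday is Wednesday + 5 = Monday.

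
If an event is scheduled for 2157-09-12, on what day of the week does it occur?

Doomsday rule: the anchor day for the 2100s is Sunday. For year 57: 57÷12 = 4 r 9, and 9÷4 = 2, so 4+9+2 = 15.
Sunday + 15 ≡ Monday — that's 2157's doomsday.
In September the doomsday date is Sep 5.
Sep 12 is 7 days after Sep 5; 7 mod 7 = 0, so Monday + 0 = Monday.

Monday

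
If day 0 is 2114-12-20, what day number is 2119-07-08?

Dec 20, 2114 → Dec 20, 2115: 365 days.
Dec 20, 2115 → Dec 20, 2116: 366 days (Feb 29, 2116 is in that span).
Dec 20, 2116 → Dec 20, 2117: 365 days.
Dec 20, 2117 → Dec 20, 2118: 365 days.
Dec 20, 2118 → Jan 20, 2119: 31 days (December has 31).
Jan 20, 2119 → Feb 20, 2119: 31 days (January has 31).
Feb 20, 2119 → Mar 20, 2119: 28 days (February has 28).
Mar 20, 2119 → Apr 20, 2119: 31 days (March has 31).
Apr 20, 2119 → May 20, 2119: 30 days (April has 30).
May 20, 2119 → Jun 20, 2119: 31 days (May has 31).
Jun 20, 2119 → Jul 8, 2119: 18 days.
Total: 1661 days.

1661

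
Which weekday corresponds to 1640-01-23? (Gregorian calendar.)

Doomsday rule: the anchor day for the 1600s is Tuesday. For year 40: 40÷12 = 3 r 4, and 4÷4 = 1, so 3+4+1 = 8.
Tuesday + 8 ≡ Wednesday — that's 1640's doomsday.
In January the doomsday date is Jan 4 (1640 is a leap year (divisible by 4)).
Jan 23 is 19 days after Jan 4; 19 mod 7 = 5, so Wednesday + 5 = Monday.

Monday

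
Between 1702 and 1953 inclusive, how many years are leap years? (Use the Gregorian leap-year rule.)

61

Multiples of 4 in [1702,1953]: 63.
Of those, multiples of 100: 2 (not leap unless ÷400).
Multiples of 400: 0.
Leap years = 63 − 2 + 0 = 61.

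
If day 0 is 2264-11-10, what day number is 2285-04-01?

Nov 10, 2264 → Nov 10, 2265: 365 days.
Nov 10, 2265 → Nov 10, 2266: 365 days.
Nov 10, 2266 → Nov 10, 2267: 365 days.
Nov 10, 2267 → Nov 10, 2268: 366 days (Feb 29, 2268 is in that span).
Nov 10, 2268 → Nov 10, 2269: 365 days.
Nov 10, 2269 → Nov 10, 2270: 365 days.
Nov 10, 2270 → Nov 10, 2271: 365 days.
Nov 10, 2271 → Nov 10, 2272: 366 days (Feb 29, 2272 is in that span).
Nov 10, 2272 → Nov 10, 2273: 365 days.
Nov 10, 2273 → Nov 10, 2274: 365 days.
Nov 10, 2274 → Nov 10, 2275: 365 days.
Nov 10, 2275 → Nov 10, 2276: 366 days (Feb 29, 2276 is in that span).
Nov 10, 2276 → Nov 10, 2277: 365 days.
Nov 10, 2277 → Nov 10, 2278: 365 days.
Nov 10, 2278 → Nov 10, 2279: 365 days.
Nov 10, 2279 → Nov 10, 2280: 366 days (Feb 29, 2280 is in that span).
Nov 10, 2280 → Nov 10, 2281: 365 days.
Nov 10, 2281 → Nov 10, 2282: 365 days.
Nov 10, 2282 → Nov 10, 2283: 365 days.
Nov 10, 2283 → Nov 10, 2284: 366 days (Feb 29, 2284 is in that span).
Nov 10, 2284 → Dec 10, 2284: 30 days (November has 30).
Dec 10, 2284 → Jan 10, 2285: 31 days (December has 31).
Jan 10, 2285 → Feb 10, 2285: 31 days (January has 31).
Feb 10, 2285 → Mar 10, 2285: 28 days (February has 28).
Mar 10, 2285 → Apr 1, 2285: 22 days.
Total: 7447 days.

7447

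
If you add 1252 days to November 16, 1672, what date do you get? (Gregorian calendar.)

April 21, 1676

+365 (one year) → Nov 16, 1673 (887 left).
+365 (one year) → Nov 16, 1674 (522 left).
+365 (one year) → Nov 16, 1675 (157 left).
Nov has 30 days: +15 → Dec 1, 1675 (142 left).
Dec has 31 days: +31 → Jan 1, 1676 (111 left).
Jan has 31 days: +31 → Feb 1, 1676 (80 left).
Feb has 29 days: +29 → Mar 1, 1676 (51 left).
Mar has 31 days: +31 → Apr 1, 1676 (20 left).
+20 → Apr 21, 1676.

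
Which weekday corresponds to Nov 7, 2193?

Doomsday rule: the anchor day for the 2100s is Sunday. For year 93: 93÷12 = 7 r 9, and 9÷4 = 2, so 7+9+2 = 18.
Sunday + 18 ≡ Thursday — that's 2193's doomsday.
In November the doomsday date is Nov 7.
Nov 7 is the doomsday itself: Thursday.

Thursday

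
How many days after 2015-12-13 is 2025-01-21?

Dec 13, 2015 → Dec 13, 2016: 366 days (Feb 29, 2016 is in that span).
Dec 13, 2016 → Dec 13, 2017: 365 days.
Dec 13, 2017 → Dec 13, 2018: 365 days.
Dec 13, 2018 → Dec 13, 2019: 365 days.
Dec 13, 2019 → Dec 13, 2020: 366 days (Feb 29, 2020 is in that span).
Dec 13, 2020 → Dec 13, 2021: 365 days.
Dec 13, 2021 → Dec 13, 2022: 365 days.
Dec 13, 2022 → Dec 13, 2023: 365 days.
Dec 13, 2023 → Dec 13, 2024: 366 days (Feb 29, 2024 is in that span).
Dec 13, 2024 → Jan 13, 2025: 31 days (December has 31).
Jan 13, 2025 → Jan 21, 2025: 8 days.
Total: 3327 days.

3327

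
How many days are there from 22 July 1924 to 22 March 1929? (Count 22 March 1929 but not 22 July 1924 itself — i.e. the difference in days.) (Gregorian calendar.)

1704

Jul 22, 1924 → Jul 22, 1925: 365 days.
Jul 22, 1925 → Jul 22, 1926: 365 days.
Jul 22, 1926 → Jul 22, 1927: 365 days.
Jul 22, 1927 → Jul 22, 1928: 366 days (Feb 29, 1928 is in that span).
Jul 22, 1928 → Aug 22, 1928: 31 days (July has 31).
Aug 22, 1928 → Sep 22, 1928: 31 days (August has 31).
Sep 22, 1928 → Oct 22, 1928: 30 days (September has 30).
Oct 22, 1928 → Nov 22, 1928: 31 days (October has 31).
Nov 22, 1928 → Dec 22, 1928: 30 days (November has 30).
Dec 22, 1928 → Jan 22, 1929: 31 days (December has 31).
Jan 22, 1929 → Feb 22, 1929: 31 days (January has 31).
Feb 22, 1929 → Mar 22, 1929: 28 days.
Total: 1704 days.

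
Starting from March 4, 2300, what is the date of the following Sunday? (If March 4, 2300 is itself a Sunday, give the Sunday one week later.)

March 11, 2300

Mar 4, 2300 is a Sunday.
From Sunday to the next Sunday is 7 days.
Mar 4, 2300 + 7 = Mar 11, 2300.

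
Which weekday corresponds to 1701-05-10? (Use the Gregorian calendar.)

Tuesday

Doomsday rule: the anchor day for the 1700s is Sunday. For year 01: 1÷12 = 0 r 1, and 1÷4 = 0, so 0+1+0 = 1.
Sunday + 1 ≡ Monday — that's 1701's doomsday.
In May the doomsday date is May 9.
May 10 is 1 day after May 9; 1 mod 7 = 1, so Monday + 1 = Tuesday.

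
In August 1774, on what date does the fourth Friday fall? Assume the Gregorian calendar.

August 1, 1774 is a Monday.
The first Friday is therefore August 5 (4 days later).
The fourth Friday is 5 + 3×7 = August 26.

August 26, 1774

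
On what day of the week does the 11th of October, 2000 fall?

Doomsday rule: the anchor day for the 2000s is Tuesday. For year 00: 0÷12 = 0 r 0, and 0÷4 = 0, so 0+0+0 = 0.
Tuesday + 0 ≡ Tuesday — that's 2000's doomsday.
In October the doomsday date is Oct 10.
Oct 11 is 1 day after Oct 10; 1 mod 7 = 1, so Tuesday + 1 = Wednesday.

Wednesday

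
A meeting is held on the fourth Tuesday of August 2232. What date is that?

August 28, 2232

August 1, 2232 is a Wednesday.
The first Tuesday is therefore August 7 (6 days later).
The fourth Tuesday is 7 + 3×7 = August 28.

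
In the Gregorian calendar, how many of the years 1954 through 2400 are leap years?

Multiples of 4 in [1954,2400]: 112.
Of those, multiples of 100: 5 (not leap unless ÷400).
Multiples of 400: 2.
Leap years = 112 − 5 + 2 = 109.

109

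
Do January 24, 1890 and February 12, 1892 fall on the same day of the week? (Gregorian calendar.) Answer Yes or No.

From Jan 24, 1890 to Feb 12, 1892 is 749 days.
749 mod 7 = 0, so they are the same weekday.
(Jan 24, 1890 is a Friday; Feb 12, 1892 is a Friday.)

Yes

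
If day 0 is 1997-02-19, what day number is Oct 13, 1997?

Feb 19, 1997 → Mar 19, 1997: 28 days (February has 28).
Mar 19, 1997 → Apr 19, 1997: 31 days (March has 31).
Apr 19, 1997 → May 19, 1997: 30 days (April has 30).
May 19, 1997 → Jun 19, 1997: 31 days (May has 31).
Jun 19, 1997 → Jul 19, 1997: 30 days (June has 30).
Jul 19, 1997 → Aug 19, 1997: 31 days (July has 31).
Aug 19, 1997 → Sep 19, 1997: 31 days (August has 31).
Sep 19, 1997 → Oct 13, 1997: 24 days.
Total: 236 days.

236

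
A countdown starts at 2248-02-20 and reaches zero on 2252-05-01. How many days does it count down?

Feb 20, 2248 → Feb 20, 2249: 366 days (Feb 29, 2248 is in that span).
Feb 20, 2249 → Feb 20, 2250: 365 days.
Feb 20, 2250 → Feb 20, 2251: 365 days.
Feb 20, 2251 → Feb 20, 2252: 365 days.
Feb 20, 2252 → Mar 20, 2252: 29 days (February has 29).
Mar 20, 2252 → Apr 20, 2252: 31 days (March has 31).
Apr 20, 2252 → May 1, 2252: 11 days.
Total: 1532 days.

1532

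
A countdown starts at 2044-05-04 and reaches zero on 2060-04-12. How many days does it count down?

May 4, 2044 → May 4, 2045: 365 days.
May 4, 2045 → May 4, 2046: 365 days.
May 4, 2046 → May 4, 2047: 365 days.
May 4, 2047 → May 4, 2048: 366 days (Feb 29, 2048 is in that span).
May 4, 2048 → May 4, 2049: 365 days.
May 4, 2049 → May 4, 2050: 365 days.
May 4, 2050 → May 4, 2051: 365 days.
May 4, 2051 → May 4, 2052: 366 days (Feb 29, 2052 is in that span).
May 4, 2052 → May 4, 2053: 365 days.
May 4, 2053 → May 4, 2054: 365 days.
May 4, 2054 → May 4, 2055: 365 days.
May 4, 2055 → May 4, 2056: 366 days (Feb 29, 2056 is in that span).
May 4, 2056 → May 4, 2057: 365 days.
May 4, 2057 → May 4, 2058: 365 days.
May 4, 2058 → May 4, 2059: 365 days.
May 4, 2059 → Jun 4, 2059: 31 days (May has 31).
Jun 4, 2059 → Jul 4, 2059: 30 days (June has 30).
Jul 4, 2059 → Aug 4, 2059: 31 days (July has 31).
Aug 4, 2059 → Sep 4, 2059: 31 days (August has 31).
Sep 4, 2059 → Oct 4, 2059: 30 days (September has 30).
Oct 4, 2059 → Nov 4, 2059: 31 days (October has 31).
Nov 4, 2059 → Dec 4, 2059: 30 days (November has 30).
Dec 4, 2059 → Jan 4, 2060: 31 days (December has 31).
Jan 4, 2060 → Feb 4, 2060: 31 days (January has 31).
Feb 4, 2060 → Mar 4, 2060: 29 days (February has 29).
Mar 4, 2060 → Apr 4, 2060: 31 days (March has 31).
Apr 4, 2060 → Apr 12, 2060: 8 days.
Total: 5822 days.

5822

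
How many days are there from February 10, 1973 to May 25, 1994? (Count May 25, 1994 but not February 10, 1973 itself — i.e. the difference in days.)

Feb 10, 1973 → Feb 10, 1974: 365 days.
Feb 10, 1974 → Feb 10, 1975: 365 days.
Feb 10, 1975 → Feb 10, 1976: 365 days.
Feb 10, 1976 → Feb 10, 1977: 366 days (Feb 29, 1976 is in that span).
Feb 10, 1977 → Feb 10, 1978: 365 days.
Feb 10, 1978 → Feb 10, 1979: 365 days.
Feb 10, 1979 → Feb 10, 1980: 365 days.
Feb 10, 1980 → Feb 10, 1981: 366 days (Feb 29, 1980 is in that span).
Feb 10, 1981 → Feb 10, 1982: 365 days.
Feb 10, 1982 → Feb 10, 1983: 365 days.
Feb 10, 1983 → Feb 10, 1984: 365 days.
Feb 10, 1984 → Feb 10, 1985: 366 days (Feb 29, 1984 is in that span).
Feb 10, 1985 → Feb 10, 1986: 365 days.
Feb 10, 1986 → Feb 10, 1987: 365 days.
Feb 10, 1987 → Feb 10, 1988: 365 days.
Feb 10, 1988 → Feb 10, 1989: 366 days (Feb 29, 1988 is in that span).
Feb 10, 1989 → Feb 10, 1990: 365 days.
Feb 10, 1990 → Feb 10, 1991: 365 days.
Feb 10, 1991 → Feb 10, 1992: 365 days.
Feb 10, 1992 → Feb 10, 1993: 366 days (Feb 29, 1992 is in that span).
Feb 10, 1993 → Feb 10, 1994: 365 days.
Feb 10, 1994 → Mar 10, 1994: 28 days (February has 28).
Mar 10, 1994 → Apr 10, 1994: 31 days (March has 31).
Apr 10, 1994 → May 10, 1994: 30 days (April has 30).
May 10, 1994 → May 25, 1994: 15 days.
Total: 7774 days.

7774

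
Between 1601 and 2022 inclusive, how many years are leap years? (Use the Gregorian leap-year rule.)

Multiples of 4 in [1601,2022]: 105.
Of those, multiples of 100: 4 (not leap unless ÷400).
Multiples of 400: 1.
Leap years = 105 − 4 + 1 = 102.

102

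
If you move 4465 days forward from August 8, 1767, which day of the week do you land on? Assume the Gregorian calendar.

Aug 8, 1767 is a Saturday.
4465 mod 7 = 6, so 4465 days after a Saturday is Saturday + 6 = Friday.

Friday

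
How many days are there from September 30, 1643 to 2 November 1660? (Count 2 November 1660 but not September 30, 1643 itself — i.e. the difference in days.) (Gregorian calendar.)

Sep 30, 1643 → Sep 30, 1644: 366 days (Feb 29, 1644 is in that span).
Sep 30, 1644 → Sep 30, 1645: 365 days.
Sep 30, 1645 → Sep 30, 1646: 365 days.
Sep 30, 1646 → Sep 30, 1647: 365 days.
Sep 30, 1647 → Sep 30, 1648: 366 days (Feb 29, 1648 is in that span).
Sep 30, 1648 → Sep 30, 1649: 365 days.
Sep 30, 1649 → Sep 30, 1650: 365 days.
Sep 30, 1650 → Sep 30, 1651: 365 days.
Sep 30, 1651 → Sep 30, 1652: 366 days (Feb 29, 1652 is in that span).
Sep 30, 1652 → Sep 30, 1653: 365 days.
Sep 30, 1653 → Sep 30, 1654: 365 days.
Sep 30, 1654 → Sep 30, 1655: 365 days.
Sep 30, 1655 → Sep 30, 1656: 366 days (Feb 29, 1656 is in that span).
Sep 30, 1656 → Sep 30, 1657: 365 days.
Sep 30, 1657 → Sep 30, 1658: 365 days.
Sep 30, 1658 → Sep 30, 1659: 365 days.
Sep 30, 1659 → Oct 30, 1659: 30 days (September has 30).
Oct 30, 1659 → Nov 30, 1659: 31 days (October has 31).
Nov 30, 1659 → Dec 30, 1659: 30 days (November has 30).
Dec 30, 1659 → Jan 30, 1660: 31 days (December has 31).
Jan 30, 1660 → Feb 29, 1660: 30 days (January has 31).
Feb 29, 1660 → Mar 29, 1660: 29 days (February has 29).
Mar 29, 1660 → Apr 29, 1660: 31 days (March has 31).
Apr 29, 1660 → May 29, 1660: 30 days (April has 30).
May 29, 1660 → Jun 29, 1660: 31 days (May has 31).
Jun 29, 1660 → Jul 29, 1660: 30 days (June has 30).
Jul 29, 1660 → Aug 29, 1660: 31 days (July has 31).
Aug 29, 1660 → Sep 29, 1660: 31 days (August has 31).
Sep 29, 1660 → Oct 29, 1660: 30 days (September has 30).
Oct 29, 1660 → Nov 2, 1660: 4 days.
Total: 6243 days.

6243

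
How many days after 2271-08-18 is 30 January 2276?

Aug 18, 2271 → Aug 18, 2272: 366 days (Feb 29, 2272 is in that span).
Aug 18, 2272 → Aug 18, 2273: 365 days.
Aug 18, 2273 → Aug 18, 2274: 365 days.
Aug 18, 2274 → Aug 18, 2275: 365 days.
Aug 18, 2275 → Sep 18, 2275: 31 days (August has 31).
Sep 18, 2275 → Oct 18, 2275: 30 days (September has 30).
Oct 18, 2275 → Nov 18, 2275: 31 days (October has 31).
Nov 18, 2275 → Dec 18, 2275: 30 days (November has 30).
Dec 18, 2275 → Jan 18, 2276: 31 days (December has 31).
Jan 18, 2276 → Jan 30, 2276: 12 days.
Total: 1626 days.

1626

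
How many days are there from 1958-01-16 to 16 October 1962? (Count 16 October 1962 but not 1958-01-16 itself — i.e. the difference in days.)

Jan 16, 1958 → Jan 16, 1959: 365 days.
Jan 16, 1959 → Jan 16, 1960: 365 days.
Jan 16, 1960 → Jan 16, 1961: 366 days (Feb 29, 1960 is in that span).
Jan 16, 1961 → Jan 16, 1962: 365 days.
Jan 16, 1962 → Feb 16, 1962: 31 days (January has 31).
Feb 16, 1962 → Mar 16, 1962: 28 days (February has 28).
Mar 16, 1962 → Apr 16, 1962: 31 days (March has 31).
Apr 16, 1962 → May 16, 1962: 30 days (April has 30).
May 16, 1962 → Jun 16, 1962: 31 days (May has 31).
Jun 16, 1962 → Jul 16, 1962: 30 days (June has 30).
Jul 16, 1962 → Aug 16, 1962: 31 days (July has 31).
Aug 16, 1962 → Sep 16, 1962: 31 days (August has 31).
Sep 16, 1962 → Oct 16, 1962: 30 days.
Total: 1734 days.

1734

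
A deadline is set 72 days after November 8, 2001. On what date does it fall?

January 19, 2002

Nov has 30 days: +23 → Dec 1, 2001 (49 left).
Dec has 31 days: +31 → Jan 1, 2002 (18 left).
+18 → Jan 19, 2002.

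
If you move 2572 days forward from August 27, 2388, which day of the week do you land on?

Aug 27, 2388 is a Saturday.
2572 mod 7 = 3, so 2572 days after a Saturday is Saturday + 3 = Tuesday.

Tuesday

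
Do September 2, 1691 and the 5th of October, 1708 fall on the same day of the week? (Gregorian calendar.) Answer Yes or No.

No

From Sep 2, 1691 to Oct 5, 1708 is 6242 days.
6242 mod 7 = 5, so they are different weekdays.
(Sep 2, 1691 is a Sunday; Oct 5, 1708 is a Friday.)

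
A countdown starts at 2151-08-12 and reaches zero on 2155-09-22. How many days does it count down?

Aug 12, 2151 → Aug 12, 2152: 366 days (Feb 29, 2152 is in that span).
Aug 12, 2152 → Aug 12, 2153: 365 days.
Aug 12, 2153 → Aug 12, 2154: 365 days.
Aug 12, 2154 → Aug 12, 2155: 365 days.
Aug 12, 2155 → Sep 12, 2155: 31 days (August has 31).
Sep 12, 2155 → Sep 22, 2155: 10 days.
Total: 1502 days.

1502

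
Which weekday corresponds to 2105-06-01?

Monday

Doomsday rule: the anchor day for the 2100s is Sunday. For year 05: 5÷12 = 0 r 5, and 5÷4 = 1, so 0+5+1 = 6.
Sunday + 6 ≡ Saturday — that's 2105's doomsday.
In June the doomsday date is Jun 6.
Jun 1 is 5 days before Jun 6; 5 mod 7 = 5, so Saturday − 5 = Monday.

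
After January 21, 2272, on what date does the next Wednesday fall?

January 24, 2272

Jan 21, 2272 is a Sunday.
From Sunday to the next Wednesday is 3 days.
Jan 21, 2272 + 3 = Jan 24, 2272.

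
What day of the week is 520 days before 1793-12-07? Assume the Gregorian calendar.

Thursday

Dec 7, 1793 is a Saturday.
520 mod 7 = 2, so 520 days before a Saturday is Saturday − 2 = Thursday.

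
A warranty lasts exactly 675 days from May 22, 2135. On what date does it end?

+366 (one year; includes Feb 29, 2136) → May 22, 2136 (309 left).
May has 31 days: +10 → Jun 1, 2136 (299 left).
Jun has 30 days: +30 → Jul 1, 2136 (269 left).
Jul has 31 days: +31 → Aug 1, 2136 (238 left).
Aug has 31 days: +31 → Sep 1, 2136 (207 left).
Sep has 30 days: +30 → Oct 1, 2136 (177 left).
Oct has 31 days: +31 → Nov 1, 2136 (146 left).
Nov has 30 days: +30 → Dec 1, 2136 (116 left).
Dec has 31 days: +31 → Jan 1, 2137 (85 left).
Jan has 31 days: +31 → Feb 1, 2137 (54 left).
Feb has 28 days: +28 → Mar 1, 2137 (26 left).
+26 → Mar 27, 2137.

March 27, 2137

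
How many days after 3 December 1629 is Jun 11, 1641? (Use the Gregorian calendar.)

4208

Dec 3, 1629 → Dec 3, 1630: 365 days.
Dec 3, 1630 → Dec 3, 1631: 365 days.
Dec 3, 1631 → Dec 3, 1632: 366 days (Feb 29, 1632 is in that span).
Dec 3, 1632 → Dec 3, 1633: 365 days.
Dec 3, 1633 → Dec 3, 1634: 365 days.
Dec 3, 1634 → Dec 3, 1635: 365 days.
Dec 3, 1635 → Dec 3, 1636: 366 days (Feb 29, 1636 is in that span).
Dec 3, 1636 → Dec 3, 1637: 365 days.
Dec 3, 1637 → Dec 3, 1638: 365 days.
Dec 3, 1638 → Dec 3, 1639: 365 days.
Dec 3, 1639 → Dec 3, 1640: 366 days (Feb 29, 1640 is in that span).
Dec 3, 1640 → Jan 3, 1641: 31 days (December has 31).
Jan 3, 1641 → Feb 3, 1641: 31 days (January has 31).
Feb 3, 1641 → Mar 3, 1641: 28 days (February has 28).
Mar 3, 1641 → Apr 3, 1641: 31 days (March has 31).
Apr 3, 1641 → May 3, 1641: 30 days (April has 30).
May 3, 1641 → Jun 3, 1641: 31 days (May has 31).
Jun 3, 1641 → Jun 11, 1641: 8 days.
Total: 4208 days.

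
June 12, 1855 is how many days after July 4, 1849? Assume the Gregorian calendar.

Jul 4, 1849 → Jul 4, 1850: 365 days.
Jul 4, 1850 → Jul 4, 1851: 365 days.
Jul 4, 1851 → Jul 4, 1852: 366 days (Feb 29, 1852 is in that span).
Jul 4, 1852 → Jul 4, 1853: 365 days.
Jul 4, 1853 → Jul 4, 1854: 365 days.
Jul 4, 1854 → Aug 4, 1854: 31 days (July has 31).
Aug 4, 1854 → Sep 4, 1854: 31 days (August has 31).
Sep 4, 1854 → Oct 4, 1854: 30 days (September has 30).
Oct 4, 1854 → Nov 4, 1854: 31 days (October has 31).
Nov 4, 1854 → Dec 4, 1854: 30 days (November has 30).
Dec 4, 1854 → Jan 4, 1855: 31 days (December has 31).
Jan 4, 1855 → Feb 4, 1855: 31 days (January has 31).
Feb 4, 1855 → Mar 4, 1855: 28 days (February has 28).
Mar 4, 1855 → Apr 4, 1855: 31 days (March has 31).
Apr 4, 1855 → May 4, 1855: 30 days (April has 30).
May 4, 1855 → Jun 4, 1855: 31 days (May has 31).
Jun 4, 1855 → Jun 12, 1855: 8 days.
Total: 2169 days.

2169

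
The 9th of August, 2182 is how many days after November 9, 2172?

3560

Nov 9, 2172 → Nov 9, 2173: 365 days.
Nov 9, 2173 → Nov 9, 2174: 365 days.
Nov 9, 2174 → Nov 9, 2175: 365 days.
Nov 9, 2175 → Nov 9, 2176: 366 days (Feb 29, 2176 is in that span).
Nov 9, 2176 → Nov 9, 2177: 365 days.
Nov 9, 2177 → Nov 9, 2178: 365 days.
Nov 9, 2178 → Nov 9, 2179: 365 days.
Nov 9, 2179 → Nov 9, 2180: 366 days (Feb 29, 2180 is in that span).
Nov 9, 2180 → Nov 9, 2181: 365 days.
Nov 9, 2181 → Dec 9, 2181: 30 days (November has 30).
Dec 9, 2181 → Jan 9, 2182: 31 days (December has 31).
Jan 9, 2182 → Feb 9, 2182: 31 days (January has 31).
Feb 9, 2182 → Mar 9, 2182: 28 days (February has 28).
Mar 9, 2182 → Apr 9, 2182: 31 days (March has 31).
Apr 9, 2182 → May 9, 2182: 30 days (April has 30).
May 9, 2182 → Jun 9, 2182: 31 days (May has 31).
Jun 9, 2182 → Jul 9, 2182: 30 days (June has 30).
Jul 9, 2182 → Aug 9, 2182: 31 days.
Total: 3560 days.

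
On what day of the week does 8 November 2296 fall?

Sunday

Doomsday rule: the anchor day for the 2200s is Friday. For year 96: 96÷12 = 8 r 0, and 0÷4 = 0, so 8+0+0 = 8.
Friday + 8 ≡ Saturday — that's 2296's doomsday.
In November the doomsday date is Nov 7.
Nov 8 is 1 day after Nov 7; 1 mod 7 = 1, so Saturday + 1 = Sunday.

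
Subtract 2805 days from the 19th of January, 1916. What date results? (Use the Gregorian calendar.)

May 15, 1908

−365 (one year) → Jan 19, 1915 (2440 left).
−365 (one year) → Jan 19, 1914 (2075 left).
−365 (one year) → Jan 19, 1913 (1710 left).
−366 (one year; includes Feb 29, 1912) → Jan 19, 1912 (1344 left).
−365 (one year) → Jan 19, 1911 (979 left).
−365 (one year) → Jan 19, 1910 (614 left).
−365 (one year) → Jan 19, 1909 (249 left).
−19 → Dec 31, 1908 (end of Dec, 31 days; 230 left).
−31 → Nov 30, 1908 (end of Nov, 30 days; 199 left).
−30 → Oct 31, 1908 (end of Oct, 31 days; 169 left).
−31 → Sep 30, 1908 (end of Sep, 30 days; 138 left).
−30 → Aug 31, 1908 (end of Aug, 31 days; 108 left).
−31 → Jul 31, 1908 (end of Jul, 31 days; 77 left).
−31 → Jun 30, 1908 (end of Jun, 30 days; 46 left).
−30 → May 31, 1908 (end of May, 31 days; 16 left).
−16 → May 15, 1908.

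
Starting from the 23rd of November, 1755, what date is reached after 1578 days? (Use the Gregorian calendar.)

March 19, 1760

+366 (one year; includes Feb 29, 1756) → Nov 23, 1756 (1212 left).
+365 (one year) → Nov 23, 1757 (847 left).
+365 (one year) → Nov 23, 1758 (482 left).
+365 (one year) → Nov 23, 1759 (117 left).
Nov has 30 days: +8 → Dec 1, 1759 (109 left).
Dec has 31 days: +31 → Jan 1, 1760 (78 left).
Jan has 31 days: +31 → Feb 1, 1760 (47 left).
Feb has 29 days: +29 → Mar 1, 1760 (18 left).
+18 → Mar 19, 1760.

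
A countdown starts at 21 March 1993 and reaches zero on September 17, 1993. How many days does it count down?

Mar 21, 1993 → Apr 21, 1993: 31 days (March has 31).
Apr 21, 1993 → May 21, 1993: 30 days (April has 30).
May 21, 1993 → Jun 21, 1993: 31 days (May has 31).
Jun 21, 1993 → Jul 21, 1993: 30 days (June has 30).
Jul 21, 1993 → Aug 21, 1993: 31 days (July has 31).
Aug 21, 1993 → Sep 17, 1993: 27 days.
Total: 180 days.

180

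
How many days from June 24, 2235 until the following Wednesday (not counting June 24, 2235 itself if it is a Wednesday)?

7

Jun 24, 2235 is a Wednesday.
From Wednesday to the next Wednesday is 7 days.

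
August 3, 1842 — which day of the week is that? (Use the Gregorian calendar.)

Wednesday

Doomsday rule: the anchor day for the 1800s is Friday. For year 42: 42÷12 = 3 r 6, and 6÷4 = 1, so 3+6+1 = 10.
Friday + 10 ≡ Monday — that's 1842's doomsday.
In August the doomsday date is Aug 8.
Aug 3 is 5 days before Aug 8; 5 mod 7 = 5, so Monday − 5 = Wednesday.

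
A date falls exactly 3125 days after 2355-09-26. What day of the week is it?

Sep 26, 2355 is a Monday.
3125 mod 7 = 3, so 3125 days after a Monday is Monday + 3 = Thursday.

Thursday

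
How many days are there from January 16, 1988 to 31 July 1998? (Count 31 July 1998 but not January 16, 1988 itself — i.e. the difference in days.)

Jan 16, 1988 → Jan 16, 1989: 366 days (Feb 29, 1988 is in that span).
Jan 16, 1989 → Jan 16, 1990: 365 days.
Jan 16, 1990 → Jan 16, 1991: 365 days.
Jan 16, 1991 → Jan 16, 1992: 365 days.
Jan 16, 1992 → Jan 16, 1993: 366 days (Feb 29, 1992 is in that span).
Jan 16, 1993 → Jan 16, 1994: 365 days.
Jan 16, 1994 → Jan 16, 1995: 365 days.
Jan 16, 1995 → Jan 16, 1996: 365 days.
Jan 16, 1996 → Jan 16, 1997: 366 days (Feb 29, 1996 is in that span).
Jan 16, 1997 → Jan 16, 1998: 365 days.
Jan 16, 1998 → Feb 16, 1998: 31 days (January has 31).
Feb 16, 1998 → Mar 16, 1998: 28 days (February has 28).
Mar 16, 1998 → Apr 16, 1998: 31 days (March has 31).
Apr 16, 1998 → May 16, 1998: 30 days (April has 30).
May 16, 1998 → Jun 16, 1998: 31 days (May has 31).
Jun 16, 1998 → Jul 16, 1998: 30 days (June has 30).
Jul 16, 1998 → Jul 31, 1998: 15 days.
Total: 3849 days.

3849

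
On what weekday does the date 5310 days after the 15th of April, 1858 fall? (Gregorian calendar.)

Monday

First find the weekday of Apr 15, 1858. Doomsday rule: the anchor day for the 1800s is Friday. For year 58: 58÷12 = 4 r 10, and 10÷4 = 2, so 4+10+2 = 16.
Friday + 16 ≡ Sunday — that's 1858's doomsday.
In April the doomsday date is Apr 4.
Apr 15 is 11 days after Apr 4; 11 mod 7 = 4, so Sunday + 4 = Thursday.
5310 mod 7 = 4, so 5310 days after a Thursday is Thursday + 4 = Monday.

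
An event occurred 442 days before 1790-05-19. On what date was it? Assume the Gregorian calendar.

March 3, 1789

−365 (one year) → May 19, 1789 (77 left).
−19 → Apr 30, 1789 (end of Apr, 30 days; 58 left).
−30 → Mar 31, 1789 (end of Mar, 31 days; 28 left).
−28 → Mar 3, 1789.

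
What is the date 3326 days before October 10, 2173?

−365 (one year) → Oct 10, 2172 (2961 left).
−366 (one year; includes Feb 29, 2172) → Oct 10, 2171 (2595 left).
−365 (one year) → Oct 10, 2170 (2230 left).
−365 (one year) → Oct 10, 2169 (1865 left).
−365 (one year) → Oct 10, 2168 (1500 left).
−366 (one year; includes Feb 29, 2168) → Oct 10, 2167 (1134 left).
−365 (one year) → Oct 10, 2166 (769 left).
−365 (one year) → Oct 10, 2165 (404 left).
−365 (one year) → Oct 10, 2164 (39 left).
−10 → Sep 30, 2164 (end of Sep, 30 days; 29 left).
−29 → Sep 1, 2164.

September 1, 2164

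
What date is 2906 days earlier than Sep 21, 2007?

−365 (one year) → Sep 21, 2006 (2541 left).
−365 (one year) → Sep 21, 2005 (2176 left).
−365 (one year) → Sep 21, 2004 (1811 left).
−366 (one year; includes Feb 29, 2004) → Sep 21, 2003 (1445 left).
−365 (one year) → Sep 21, 2002 (1080 left).
−365 (one year) → Sep 21, 2001 (715 left).
−365 (one year) → Sep 21, 2000 (350 left).
−21 → Aug 31, 2000 (end of Aug, 31 days; 329 left).
−31 → Jul 31, 2000 (end of Jul, 31 days; 298 left).
−31 → Jun 30, 2000 (end of Jun, 30 days; 267 left).
−30 → May 31, 2000 (end of May, 31 days; 237 left).
−31 → Apr 30, 2000 (end of Apr, 30 days; 206 left).
−30 → Mar 31, 2000 (end of Mar, 31 days; 176 left).
−31 → Feb 29, 2000 (end of Feb, 29 days; 145 left).
−29 → Jan 31, 2000 (end of Jan, 31 days; 116 left).
−31 → Dec 31, 1999 (end of Dec, 31 days; 85 left).
−31 → Nov 30, 1999 (end of Nov, 30 days; 54 left).
−30 → Oct 31, 1999 (end of Oct, 31 days; 24 left).
−24 → Oct 7, 1999.

October 7, 1999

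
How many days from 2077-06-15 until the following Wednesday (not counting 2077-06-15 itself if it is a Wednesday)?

1

Jun 15, 2077 is a Tuesday.
From Tuesday to the next Wednesday is 1 day.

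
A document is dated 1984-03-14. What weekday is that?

Doomsday rule: the anchor day for the 1900s is Wednesday. For year 84: 84÷12 = 7 r 0, and 0÷4 = 0, so 7+0+0 = 7.
Wednesday + 7 ≡ Wednesday — that's 1984's doomsday.
In March the doomsday date is Mar 14.
Mar 14 is the doomsday itself: Wednesday.

Wednesday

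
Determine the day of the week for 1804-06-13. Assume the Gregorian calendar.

Doomsday rule: the anchor day for the 1800s is Friday. For year 04: 4÷12 = 0 r 4, and 4÷4 = 1, so 0+4+1 = 5.
Friday + 5 ≡ Wednesday — that's 1804's doomsday.
In June the doomsday date is Jun 6.
Jun 13 is 7 days after Jun 6; 7 mod 7 = 0, so Wednesday + 0 = Wednesday.

Wednesday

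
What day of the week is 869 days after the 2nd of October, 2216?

Thursday

Oct 2, 2216 is a Wednesday.
869 mod 7 = 1, so 869 days after a Wednesday is Wednesday + 1 = Thursday.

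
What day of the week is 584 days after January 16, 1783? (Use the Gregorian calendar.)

Sunday

Jan 16, 1783 is a Thursday.
584 mod 7 = 3, so 584 days after a Thursday is Thursday + 3 = Sunday.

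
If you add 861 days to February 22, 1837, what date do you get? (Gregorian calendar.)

July 3, 1839

+365 (one year) → Feb 22, 1838 (496 left).
+365 (one year) → Feb 22, 1839 (131 left).
Feb has 28 days: +7 → Mar 1, 1839 (124 left).
Mar has 31 days: +31 → Apr 1, 1839 (93 left).
Apr has 30 days: +30 → May 1, 1839 (63 left).
May has 31 days: +31 → Jun 1, 1839 (32 left).
Jun has 30 days: +30 → Jul 1, 1839 (2 left).
+2 → Jul 3, 1839.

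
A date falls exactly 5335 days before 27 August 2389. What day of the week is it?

Saturday

First find the weekday of Aug 27, 2389. Doomsday rule: the anchor day for the 2300s is Wednesday. For year 89: 89÷12 = 7 r 5, and 5÷4 = 1, so 7+5+1 = 13.
Wednesday + 13 ≡ Tuesday — that's 2389's doomsday.
In August the doomsday date is Aug 8.
Aug 27 is 19 days after Aug 8; 19 mod 7 = 5, so Tuesday + 5 = Sunday.
5335 mod 7 = 1, so 5335 days before a Sunday is Sunday − 1 = Saturday.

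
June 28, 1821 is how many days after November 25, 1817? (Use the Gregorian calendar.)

Nov 25, 1817 → Nov 25, 1818: 365 days.
Nov 25, 1818 → Nov 25, 1819: 365 days.
Nov 25, 1819 → Nov 25, 1820: 366 days (Feb 29, 1820 is in that span).
Nov 25, 1820 → Dec 25, 1820: 30 days (November has 30).
Dec 25, 1820 → Jan 25, 1821: 31 days (December has 31).
Jan 25, 1821 → Feb 25, 1821: 31 days (January has 31).
Feb 25, 1821 → Mar 25, 1821: 28 days (February has 28).
Mar 25, 1821 → Apr 25, 1821: 31 days (March has 31).
Apr 25, 1821 → May 25, 1821: 30 days (April has 30).
May 25, 1821 → Jun 25, 1821: 31 days (May has 31).
Jun 25, 1821 → Jun 28, 1821: 3 days.
Total: 1311 days.

1311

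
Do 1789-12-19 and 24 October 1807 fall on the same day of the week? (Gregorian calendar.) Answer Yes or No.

From Dec 19, 1789 to Oct 24, 1807 is 6517 days.
6517 mod 7 = 0, so they are the same weekday.
(Dec 19, 1789 is a Saturday; Oct 24, 1807 is a Saturday.)

Yes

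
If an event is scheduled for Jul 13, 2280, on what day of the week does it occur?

Tuesday

Doomsday rule: the anchor day for the 2200s is Friday. For year 80: 80÷12 = 6 r 8, and 8÷4 = 2, so 6+8+2 = 16.
Friday + 16 ≡ Sunday — that's 2280's doomsday.
In July the doomsday date is Jul 11.
Jul 13 is 2 days after Jul 11; 2 mod 7 = 2, so Sunday + 2 = Tuesday.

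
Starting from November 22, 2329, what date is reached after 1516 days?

+365 (one year) → Nov 22, 2330 (1151 left).
+365 (one year) → Nov 22, 2331 (786 left).
+366 (one year; includes Feb 29, 2332) → Nov 22, 2332 (420 left).
+365 (one year) → Nov 22, 2333 (55 left).
Nov has 30 days: +9 → Dec 1, 2333 (46 left).
Dec has 31 days: +31 → Jan 1, 2334 (15 left).
+15 → Jan 16, 2334.

January 16, 2334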